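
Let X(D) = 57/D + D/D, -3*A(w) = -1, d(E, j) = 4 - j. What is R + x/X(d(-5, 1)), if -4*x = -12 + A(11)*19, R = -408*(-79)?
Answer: 7735697/240 ≈ 32232.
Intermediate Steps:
A(w) = ⅓ (A(w) = -⅓*(-1) = ⅓)
R = 32232
x = 17/12 (x = -(-12 + (⅓)*19)/4 = -(-12 + 19/3)/4 = -¼*(-17/3) = 17/12 ≈ 1.4167)
X(D) = 1 + 57/D (X(D) = 57/D + 1 = 1 + 57/D)
R + x/X(d(-5, 1)) = 32232 + 17/(12*(((57 + (4 - 1*1))/(4 - 1*1)))) = 32232 + 17/(12*(((57 + (4 - 1))/(4 - 1)))) = 32232 + 17/(12*(((57 + 3)/3))) = 32232 + 17/(12*(((⅓)*60))) = 32232 + (17/12)/20 = 32232 + (17/12)*(1/20) = 32232 + 17/240 = 7735697/240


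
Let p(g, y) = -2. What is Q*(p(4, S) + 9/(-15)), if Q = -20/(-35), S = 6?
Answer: -52/35 ≈ -1.4857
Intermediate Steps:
Q = 4/7 (Q = -20*(-1/35) = 4/7 ≈ 0.57143)
Q*(p(4, S) + 9/(-15)) = 4*(-2 + 9/(-15))/7 = 4*(-2 + 9*(-1/15))/7 = 4*(-2 - 3/5)/7 = (4/7)*(-13/5) = -52/35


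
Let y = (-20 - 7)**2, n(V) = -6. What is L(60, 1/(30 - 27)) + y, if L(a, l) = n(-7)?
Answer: 723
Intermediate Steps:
y = 729 (y = (-27)**2 = 729)
L(a, l) = -6
L(60, 1/(30 - 27)) + y = -6 + 729 = 723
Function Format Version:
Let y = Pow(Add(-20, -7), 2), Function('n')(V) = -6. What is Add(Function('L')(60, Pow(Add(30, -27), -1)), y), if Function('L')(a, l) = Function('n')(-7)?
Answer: 723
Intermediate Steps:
y = 729 (y = Pow(-27, 2) = 729)
Function('L')(a, l) = -6
Add(Function('L')(60, Pow(Add(30, -27), -1)), y) = Add(-6, 729) = 723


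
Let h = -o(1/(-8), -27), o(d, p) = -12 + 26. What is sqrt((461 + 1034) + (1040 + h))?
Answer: sqrt(2521) ≈ 50.210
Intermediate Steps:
o(d, p) = 14
h = -14 (h = -1*14 = -14)
sqrt((461 + 1034) + (1040 + h)) = sqrt((461 + 1034) + (1040 - 14)) = sqrt(1495 + 1026) = sqrt(2521)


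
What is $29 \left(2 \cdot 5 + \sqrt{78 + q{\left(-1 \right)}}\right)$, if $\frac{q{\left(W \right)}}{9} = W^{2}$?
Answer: $290 + 29 \sqrt{87} \approx 560.49$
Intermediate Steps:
$q{\left(W \right)} = 9 W^{2}$
$29 \left(2 \cdot 5 + \sqrt{78 + q{\left(-1 \right)}}\right) = 29 \left(2 \cdot 5 + \sqrt{78 + 9 \left(-1\right)^{2}}\right) = 29 \left(10 + \sqrt{78 + 9 \cdot 1}\right) = 29 \left(10 + \sqrt{78 + 9}\right) = 29 \left(10 + \sqrt{87}\right) = 290 + 29 \sqrt{87}$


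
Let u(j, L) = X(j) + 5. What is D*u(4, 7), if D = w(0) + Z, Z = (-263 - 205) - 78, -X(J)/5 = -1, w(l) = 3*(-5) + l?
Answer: -5610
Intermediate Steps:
w(l) = -15 + l
X(J) = 5 (X(J) = -5*(-1) = 5)
u(j, L) = 10 (u(j, L) = 5 + 5 = 10)
Z = -546 (Z = -468 - 78 = -546)
D = -561 (D = (-15 + 0) - 546 = -15 - 546 = -561)
D*u(4, 7) = -561*10 = -5610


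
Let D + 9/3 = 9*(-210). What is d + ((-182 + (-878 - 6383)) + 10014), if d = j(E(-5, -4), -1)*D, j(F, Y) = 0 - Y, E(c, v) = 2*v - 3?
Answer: 678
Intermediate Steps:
E(c, v) = -3 + 2*v
D = -1893 (D = -3 + 9*(-210) = -3 - 1890 = -1893)
j(F, Y) = -Y
d = -1893 (d = -1*(-1)*(-1893) = 1*(-1893) = -1893)
d + ((-182 + (-878 - 6383)) + 10014) = -1893 + ((-182 + (-878 - 6383)) + 10014) = -1893 + ((-182 - 7261) + 10014) = -1893 + (-7443 + 10014) = -1893 + 2571 = 678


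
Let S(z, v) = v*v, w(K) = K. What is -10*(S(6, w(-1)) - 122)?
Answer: 1210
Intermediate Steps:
S(z, v) = v²
-10*(S(6, w(-1)) - 122) = -10*((-1)² - 122) = -10*(1 - 122) = -10*(-121) = 1210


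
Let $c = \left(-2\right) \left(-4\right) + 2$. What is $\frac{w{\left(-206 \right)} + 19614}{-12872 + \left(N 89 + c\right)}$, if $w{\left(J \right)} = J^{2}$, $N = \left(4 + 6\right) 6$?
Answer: $- \frac{31025}{3761} \approx -8.2491$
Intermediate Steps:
$c = 10$ ($c = 8 + 2 = 10$)
$N = 60$ ($N = 10 \cdot 6 = 60$)
$\frac{w{\left(-206 \right)} + 19614}{-12872 + \left(N 89 + c\right)} = \frac{\left(-206\right)^{2} + 19614}{-12872 + \left(60 \cdot 89 + 10\right)} = \frac{42436 + 19614}{-12872 + \left(5340 + 10\right)} = \frac{62050}{-12872 + 5350} = \frac{62050}{-7522} = 62050 \left(- \frac{1}{7522}\right) = - \frac{31025}{3761}$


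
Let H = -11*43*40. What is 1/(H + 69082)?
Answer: 1/50162 ≈ 1.9935e-5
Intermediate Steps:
H = -18920 (H = -473*40 = -18920)
1/(H + 69082) = 1/(-18920 + 69082) = 1/50162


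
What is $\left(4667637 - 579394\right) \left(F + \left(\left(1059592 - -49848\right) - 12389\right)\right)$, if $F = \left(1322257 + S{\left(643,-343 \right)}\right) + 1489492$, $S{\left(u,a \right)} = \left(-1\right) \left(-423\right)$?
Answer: $15981853565189$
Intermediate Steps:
$S{\left(u,a \right)} = 423$
$F = 2812172$ ($F = \left(1322257 + 423\right) + 1489492 = 1322680 + 1489492 = 2812172$)
$\left(4667637 - 579394\right) \left(F + \left(\left(1059592 - -49848\right) - 12389\right)\right) = \left(4667637 - 579394\right) \left(2812172 + \left(\left(1059592 - -49848\right) - 12389\right)\right) = \left(4667637 + \left(-602239 + 22845\right)\right) \left(2812172 + \left(\left(1059592 + 49848\right) - 12389\right)\right) = \left(4667637 - 579394\right) \left(2812172 + \left(1109440 - 12389\right)\right) = 4088243 \left(2812172 + 1097051\right) = 4088243 \cdot 3909223 = 15981853565189$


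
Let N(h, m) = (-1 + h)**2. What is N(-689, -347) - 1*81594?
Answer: 394506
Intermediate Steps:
N(-689, -347) - 1*81594 = (-1 - 689)**2 - 1*81594 = (-690)**2 - 81594 = 476100 - 81594 = 394506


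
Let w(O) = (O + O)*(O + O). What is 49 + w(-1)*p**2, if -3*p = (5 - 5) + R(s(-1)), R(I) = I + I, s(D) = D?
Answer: 457/9 ≈ 50.778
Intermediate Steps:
w(O) = 4*O**2 (w(O) = (2*O)*(2*O) = 4*O**2)
R(I) = 2*I
p = 2/3 (p = -((5 - 5) + 2*(-1))/3 = -(0 - 2)/3 = -1/3*(-2) = 2/3 ≈ 0.66667)
49 + w(-1)*p**2 = 49 + (4*(-1)**2)*(2/3)**2 = 49 + (4*1)*(4/9) = 49 + 4*(4/9) = 49 + 16/9 = 457/9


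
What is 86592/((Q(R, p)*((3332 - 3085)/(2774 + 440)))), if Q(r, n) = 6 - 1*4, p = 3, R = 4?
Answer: 139153344/247 ≈ 5.6337e+5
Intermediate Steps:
Q(r, n) = 2 (Q(r, n) = 6 - 4 = 2)
86592/((Q(R, p)*((3332 - 3085)/(2774 + 440)))) = 86592/((2*((3332 - 3085)/(2774 + 440)))) = 86592/((2*(247/3214))) = 86592/(247/1607) = 86592*(1607/247) = 139153344/247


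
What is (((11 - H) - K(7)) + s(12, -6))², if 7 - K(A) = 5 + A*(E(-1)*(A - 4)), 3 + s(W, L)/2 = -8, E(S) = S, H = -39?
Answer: 25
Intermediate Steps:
s(W, L) = -22 (s(W, L) = -6 + 2*(-8) = -6 - 16 = -22)
K(A) = 2 - A*(4 - A) (K(A) = 7 - (5 + A*(-(A - 4))) = 7 - (5 + A*(-(-4 + A))) = 7 - (5 + A*(4 - A)) = 7 + (-5 - A*(4 - A)) = 2 - A*(4 - A))
(((11 - H) - K(7)) + s(12, -6))² = (((11 - 1*(-39)) - (2 + 7² - 4*7)) - 22)² = (((11 + 39) - (2 + 49 - 28)) - 22)² = ((50 - 1*23) - 22)² = ((50 - 23) - 22)² = (27 - 22)² = 5² = 25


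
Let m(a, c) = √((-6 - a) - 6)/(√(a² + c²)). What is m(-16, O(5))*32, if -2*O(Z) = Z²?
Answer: 128*√1649/1649 ≈ 3.1521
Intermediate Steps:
O(Z) = -Z²/2
m(a, c) = √(-12 - a)/√(a² + c²)
m(-16, O(5))*32 = (√(-12 - 1*(-16))/√((-16)² + (-½*5²)²))*32 = (√(-12 + 16)/√(256 + (-½*25)²))*32 = (√4/√(256 + (-25/2)²))*32 = (2/√(256 + 625/4))*32 = (2/√(1649/4))*32 = (2*(2*√1649/1649))*32 = (4*√1649/1649)*32 = 128*√1649/1649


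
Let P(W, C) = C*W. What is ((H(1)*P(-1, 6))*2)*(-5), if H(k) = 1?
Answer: 60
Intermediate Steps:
((H(1)*P(-1, 6))*2)*(-5) = ((1*(6*(-1)))*2)*(-5) = ((1*(-6))*2)*(-5) = -6*2*(-5) = -12*(-5) = 60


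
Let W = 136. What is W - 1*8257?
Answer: -8121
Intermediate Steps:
W - 1*8257 = 136 - 1*8257 = 136 - 8257 = -8121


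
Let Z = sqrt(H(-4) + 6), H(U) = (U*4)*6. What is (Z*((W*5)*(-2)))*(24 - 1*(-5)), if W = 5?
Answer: -4350*I*sqrt(10) ≈ -13756.0*I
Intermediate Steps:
H(U) = 24*U (H(U) = (4*U)*6 = 24*U)
Z = 3*I*sqrt(10) (Z = sqrt(24*(-4) + 6) = sqrt(-96 + 6) = sqrt(-90) = 3*I*sqrt(10) ≈ 9.4868*I)
(Z*((W*5)*(-2)))*(24 - 1*(-5)) = ((3*I*sqrt(10))*((5*5)*(-2)))*(24 - 1*(-5)) = ((3*I*sqrt(10))*(25*(-2)))*(24 + 5) = ((3*I*sqrt(10))*(-50))*29 = -150*I*sqrt(10)*29 = -4350*I*sqrt(10)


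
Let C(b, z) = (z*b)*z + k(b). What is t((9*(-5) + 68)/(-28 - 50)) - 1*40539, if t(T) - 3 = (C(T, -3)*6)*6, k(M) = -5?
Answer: -530550/13 ≈ -40812.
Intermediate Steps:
C(b, z) = -5 + b*z² (C(b, z) = (z*b)*z - 5 = (b*z)*z - 5 = b*z² - 5 = -5 + b*z²)
t(T) = -177 + 324*T (t(T) = 3 + ((-5 + T*(-3)²)*6)*6 = 3 + ((-5 + T*9)*6)*6 = 3 + ((-5 + 9*T)*6)*6 = 3 + (-30 + 54*T)*6 = 3 + (-180 + 324*T) = -177 + 324*T)
t((9*(-5) + 68)/(-28 - 50)) - 1*40539 = (-177 + 324*((9*(-5) + 68)/(-28 - 50))) - 1*40539 = (-177 + 324*((-45 + 68)/(-78))) - 40539 = (-177 + 324*(23*(-1/78))) - 40539 = (-177 + 324*(-23/78)) - 40539 = (-177 - 1242/13) - 40539 = -3543/13 - 40539 = -530550/13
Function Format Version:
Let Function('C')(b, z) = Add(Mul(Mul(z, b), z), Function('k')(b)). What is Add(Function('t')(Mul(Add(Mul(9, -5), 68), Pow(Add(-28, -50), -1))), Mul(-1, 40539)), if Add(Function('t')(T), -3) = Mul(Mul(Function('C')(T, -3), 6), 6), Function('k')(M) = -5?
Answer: Rational(-530550, 13) ≈ -40812.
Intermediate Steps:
Function('C')(b, z) = Add(-5, Mul(b, Pow(z, 2))) (Function('C')(b, z) = Add(Mul(Mul(z, b), z), -5) = Add(Mul(Mul(b, z), z), -5) = Add(Mul(b, Pow(z, 2)), -5) = Add(-5, Mul(b, Pow(z, 2))))
Function('t')(T) = Add(-177, Mul(324, T)) (Function('t')(T) = Add(3, Mul(Mul(Add(-5, Mul(T, Pow(-3, 2))), 6), 6)) = Add(3, Mul(Mul(Add(-5, Mul(T, 9)), 6), 6)) = Add(3, Mul(Mul(Add(-5, Mul(9, T)), 6), 6)) = Add(3, Mul(Add(-30, Mul(54, T)), 6)) = Add(3, Add(-180, Mul(324, T))) = Add(-177, Mul(324, T)))
Add(Function('t')(Mul(Add(Mul(9, -5), 68), Pow(Add(-28, -50), -1))), Mul(-1, 40539)) = Add(Add(-177, Mul(324, Mul(Add(Mul(9, -5), 68), Pow(Add(-28, -50), -1)))), Mul(-1, 40539)) = Add(Add(-177, Mul(324, Mul(Add(-45, 68), Pow(-78, -1)))), -40539) = Add(Add(-177, Mul(324, Mul(23, Rational(-1, 78)))), -40539) = Add(Add(-177, Mul(324, Rational(-23, 78))), -40539) = Add(Add(-177, Rational(-1242, 13)), -40539) = Add(Rational(-3543, 13), -40539) = Rational(-530550, 13)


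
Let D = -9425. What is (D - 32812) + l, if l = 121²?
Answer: -27596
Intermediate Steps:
l = 14641
(D - 32812) + l = (-9425 - 32812) + 14641 = -42237 + 14641 = -27596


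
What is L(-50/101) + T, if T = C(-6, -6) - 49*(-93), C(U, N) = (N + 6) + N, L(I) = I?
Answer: 459601/101 ≈ 4550.5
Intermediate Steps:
C(U, N) = 6 + 2*N (C(U, N) = (6 + N) + N = 6 + 2*N)
T = 4551 (T = (6 + 2*(-6)) - 49*(-93) = (6 - 12) + 4557 = -6 + 4557 = 4551)
L(-50/101) + T = -50/101 + 4551 = 459601/101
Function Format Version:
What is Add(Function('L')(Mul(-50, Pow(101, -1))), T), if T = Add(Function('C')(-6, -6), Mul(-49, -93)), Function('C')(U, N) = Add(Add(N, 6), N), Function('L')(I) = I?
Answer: Rational(459601, 101) ≈ 4550.5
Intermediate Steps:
Function('C')(U, N) = Add(6, Mul(2, N)) (Function('C')(U, N) = Add(Add(6, N), N) = Add(6, Mul(2, N)))
T = 4551 (T = Add(Add(6, Mul(2, -6)), Mul(-49, -93)) = Add(Add(6, -12), 4557) = Add(-6, 4557) = 4551)
Add(Function('L')(Mul(-50, Pow(101, -1))), T) = Add(Mul(-50, Pow(101, -1)), 4551) = Add(Mul(-50, Rational(1, 101)), 4551) = Add(Rational(-50, 101), 4551) = Rational(459601, 101)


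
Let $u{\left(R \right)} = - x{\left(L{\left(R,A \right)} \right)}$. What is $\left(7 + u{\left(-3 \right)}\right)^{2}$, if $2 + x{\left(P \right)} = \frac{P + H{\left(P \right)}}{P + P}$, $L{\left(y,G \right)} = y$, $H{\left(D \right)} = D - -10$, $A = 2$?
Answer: $\frac{841}{9} \approx 93.444$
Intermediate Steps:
$H{\left(D \right)} = 10 + D$ ($H{\left(D \right)} = D + 10 = 10 + D$)
$x{\left(P \right)} = -2 + \frac{10 + 2 P}{2 P}$ ($x{\left(P \right)} = -2 + \frac{P + \left(10 + P\right)}{P + P} = -2 + \frac{10 + 2 P}{2 P}$)
$u{\left(R \right)} = - \frac{5 - R}{R}$
$\left(7 + u{\left(-3 \right)}\right)^{2} = \left(7 + \frac{-5 - 3}{-3}\right)^{2} = \left(7 - - \frac{8}{3}\right)^{2} = \left(7 + \frac{8}{3}\right)^{2} = \left(\frac{29}{3}\right)^{2} = \frac{841}{9}$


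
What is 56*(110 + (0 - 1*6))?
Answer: 5824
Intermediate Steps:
56*(110 + (0 - 1*6)) = 56*(110 + (0 - 6)) = 56*(110 - 6) = 56*104 = 5824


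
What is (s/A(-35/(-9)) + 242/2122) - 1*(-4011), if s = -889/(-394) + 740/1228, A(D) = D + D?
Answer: 36037348379857/8983550660 ≈ 4011.5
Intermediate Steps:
A(D) = 2*D
s = 345813/120958 (s = -889*(-1/394) + 740*(1/1228) = 889/394 + 185/307 = 345813/120958 ≈ 2.8590)
(s/A(-35/(-9)) + 242/2122) - 1*(-4011) = (345813/(120958*((2*(-35/(-9))))) + 242/2122) - 1*(-4011) = (345813/(120958*((2*(-35*(-1/9))))) + 242*(1/2122)) + 4011 = (345813/(120958*((2*(35/9)))) + 121/1061) + 4011 = (345813/(120958*(70/9)) + 121/1061) + 4011 = ((345813/120958)*(9/70) + 121/1061) + 4011 = (3112317/8467060 + 121/1061) + 4011 = 4326682597/8983550660 + 4011 = 36037348379857/8983550660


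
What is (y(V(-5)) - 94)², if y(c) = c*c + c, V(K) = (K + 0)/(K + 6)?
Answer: 5476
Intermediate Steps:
V(K) = K/(6 + K)
y(c) = c + c² (y(c) = c² + c = c + c²)
(y(V(-5)) - 94)² = ((-5/(6 - 5))*(1 - 5/(6 - 5)) - 94)² = ((-5/1)*(1 - 5/1) - 94)² = ((-5*1)*(1 - 5*1) - 94)² = (-5*(1 - 5) - 94)² = (-5*(-4) - 94)² = (20 - 94)² = (-74)² = 5476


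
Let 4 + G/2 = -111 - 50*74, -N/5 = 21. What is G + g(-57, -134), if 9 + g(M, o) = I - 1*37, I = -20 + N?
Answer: -7801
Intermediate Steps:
N = -105 (N = -5*21 = -105)
I = -125 (I = -20 - 105 = -125)
G = -7630 (G = -8 + 2*(-111 - 50*74) = -8 + 2*(-111 - 3700) = -8 + 2*(-3811) = -8 - 7622 = -7630)
g(M, o) = -171 (g(M, o) = -9 + (-125 - 1*37) = -9 + (-125 - 37) = -9 - 162 = -171)
G + g(-57, -134) = -7630 - 171 = -7801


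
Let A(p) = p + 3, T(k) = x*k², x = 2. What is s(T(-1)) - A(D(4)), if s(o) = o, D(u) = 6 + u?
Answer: -11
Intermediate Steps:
T(k) = 2*k²
A(p) = 3 + p
s(T(-1)) - A(D(4)) = 2*(-1)² - (3 + (6 + 4)) = 2*1 - (3 + 10) = 2 - 1*13 = 2 - 13 = -11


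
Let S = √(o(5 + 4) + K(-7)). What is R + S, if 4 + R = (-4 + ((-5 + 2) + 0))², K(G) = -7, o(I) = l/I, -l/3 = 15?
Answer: 45 + 2*I*√3 ≈ 45.0 + 3.4641*I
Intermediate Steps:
l = -45 (l = -3*15 = -45)
o(I) = -45/I
R = 45 (R = -4 + (-4 + ((-5 + 2) + 0))² = -4 + (-4 + (-3 + 0))² = -4 + (-4 - 3)² = -4 + (-7)² = -4 + 49 = 45)
S = 2*I*√3 (S = √(-45/(5 + 4) - 7) = √(-45/9 - 7) = √(-45*⅑ - 7) = √(-5 - 7) = √(-12) = 2*I*√3 ≈ 3.4641*I)
R + S = 45 + 2*I*√3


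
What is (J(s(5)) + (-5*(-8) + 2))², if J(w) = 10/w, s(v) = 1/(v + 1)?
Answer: 10404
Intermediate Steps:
s(v) = 1/(1 + v)
(J(s(5)) + (-5*(-8) + 2))² = (10/(1/(1 + 5)) + (-5*(-8) + 2))² = (10/(1/6) + (40 + 2))² = (10/(⅙) + 42)² = (10*6 + 42)² = (60 + 42)² = 102² = 10404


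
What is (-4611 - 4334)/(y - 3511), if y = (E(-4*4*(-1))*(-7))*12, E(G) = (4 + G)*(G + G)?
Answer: 8945/57271 ≈ 0.15619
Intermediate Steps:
E(G) = 2*G*(4 + G) (E(G) = (4 + G)*(2*G) = 2*G*(4 + G))
y = -53760 (y = ((2*(-4*4*(-1))*(4 - 4*4*(-1)))*(-7))*12 = ((2*(-16*(-1))*(4 - 16*(-1)))*(-7))*12 = ((2*16*(4 + 16))*(-7))*12 = ((2*16*20)*(-7))*12 = (640*(-7))*12 = -4480*12 = -53760)
(-4611 - 4334)/(y - 3511) = (-4611 - 4334)/(-53760 - 3511) = -8945/(-57271) = -8945*(-1/57271) = 8945/57271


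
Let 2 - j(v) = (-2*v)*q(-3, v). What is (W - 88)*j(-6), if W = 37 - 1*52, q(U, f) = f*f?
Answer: 44290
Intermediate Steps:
q(U, f) = f²
j(v) = 2 + 2*v³ (j(v) = 2 - (-2*v)*v² = 2 - (-2)*v³ = 2 + 2*v³)
W = -15 (W = 37 - 52 = -15)
(W - 88)*j(-6) = (-15 - 88)*(2 + 2*(-6)³) = -103*(2 + 2*(-216)) = -103*(2 - 432) = -103*(-430) = 44290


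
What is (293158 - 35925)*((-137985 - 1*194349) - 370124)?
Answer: -180695378714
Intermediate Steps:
(293158 - 35925)*((-137985 - 1*194349) - 370124) = 257233*((-137985 - 194349) - 370124) = 257233*(-332334 - 370124) = 257233*(-702458) = -180695378714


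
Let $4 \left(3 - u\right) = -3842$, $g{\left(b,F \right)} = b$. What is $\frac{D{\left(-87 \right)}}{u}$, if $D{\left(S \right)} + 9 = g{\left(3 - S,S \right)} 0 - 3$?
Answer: $- \frac{24}{1927} \approx -0.012455$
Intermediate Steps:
$u = \frac{1927}{2}$ ($u = 3 - - \frac{1921}{2} = 3 + \frac{1921}{2} = \frac{1927}{2} \approx 963.5$)
$D{\left(S \right)} = -12$ ($D{\left(S \right)} = -9 + \left(\left(3 - S\right) 0 - 3\right) = -9 + \left(0 - 3\right) = -9 - 3 = -12$)
$\frac{D{\left(-87 \right)}}{u} = - \frac{12}{\frac{1927}{2}} = \left(-12\right) \frac{2}{1927} = - \frac{24}{1927}$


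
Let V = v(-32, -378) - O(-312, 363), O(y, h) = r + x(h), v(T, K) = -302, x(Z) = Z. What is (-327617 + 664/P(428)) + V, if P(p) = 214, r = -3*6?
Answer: -35123916/107 ≈ -3.2826e+5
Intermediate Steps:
r = -18
O(y, h) = -18 + h
V = -647 (V = -302 - (-18 + 363) = -302 - 1*345 = -302 - 345 = -647)
(-327617 + 664/P(428)) + V = (-327617 + 664/214) - 647 = (-327617 + 664*(1/214)) - 647 = (-327617 + 332/107) - 647 = -35054687/107 - 647 = -35123916/107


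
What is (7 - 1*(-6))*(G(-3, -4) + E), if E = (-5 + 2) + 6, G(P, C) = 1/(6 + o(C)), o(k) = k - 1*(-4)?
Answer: 247/6 ≈ 41.167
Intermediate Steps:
o(k) = 4 + k (o(k) = k + 4 = 4 + k)
G(P, C) = 1/(10 + C) (G(P, C) = 1/(6 + (4 + C)) = 1/(10 + C))
E = 3 (E = -3 + 6 = 3)
(7 - 1*(-6))*(G(-3, -4) + E) = (7 - 1*(-6))*(1/(10 - 4) + 3) = (7 + 6)*(1/6 + 3) = 13*(1/6 + 3) = 13*(19/6) = 247/6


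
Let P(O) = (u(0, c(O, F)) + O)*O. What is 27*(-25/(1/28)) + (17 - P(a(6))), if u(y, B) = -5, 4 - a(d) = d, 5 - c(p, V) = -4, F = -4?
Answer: -18897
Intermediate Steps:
c(p, V) = 9 (c(p, V) = 5 - 1*(-4) = 5 + 4 = 9)
a(d) = 4 - d
P(O) = O*(-5 + O) (P(O) = (-5 + O)*O = O*(-5 + O))
27*(-25/(1/28)) + (17 - P(a(6))) = 27*(-25/(1/28)) + (17 - (4 - 1*6)*(-5 + (4 - 1*6))) = 27*(-25/(1*(1/28))) + (17 - (4 - 6)*(-5 + (4 - 6))) = 27*(-25/1/28) + (17 - (-2)*(-5 - 2)) = 27*(-25*28) + (17 - (-2)*(-7)) = 27*(-700) + (17 - 1*14) = -18900 + (17 - 14) = -18900 + 3 = -18897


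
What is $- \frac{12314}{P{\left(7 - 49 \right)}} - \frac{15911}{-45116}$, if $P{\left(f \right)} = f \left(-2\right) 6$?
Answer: $- \frac{34221205}{1421154} \approx -24.08$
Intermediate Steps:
$P{\left(f \right)} = - 12 f$ ($P{\left(f \right)} = - 2 f 6 = - 12 f$)
$- \frac{12314}{P{\left(7 - 49 \right)}} - \frac{15911}{-45116} = - \frac{12314}{\left(-12\right) \left(7 - 49\right)} - \frac{15911}{-45116} = - \frac{12314}{\left(-12\right) \left(7 - 49\right)} - - \frac{15911}{45116} = - \frac{12314}{\left(-12\right) \left(-42\right)} + \frac{15911}{45116} = - \frac{12314}{504} + \frac{15911}{45116} = \left(-12314\right) \frac{1}{504} + \frac{15911}{45116} = - \frac{6157}{252} + \frac{15911}{45116} = - \frac{34221205}{1421154}$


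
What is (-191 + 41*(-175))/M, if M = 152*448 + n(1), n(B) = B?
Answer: -7366/68097 ≈ -0.10817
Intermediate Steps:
M = 68097 (M = 152*448 + 1 = 68096 + 1 = 68097)
(-191 + 41*(-175))/M = (-191 + 41*(-175))/68097 = (-191 - 7175)*(1/68097) = -7366*1/68097 = -7366/68097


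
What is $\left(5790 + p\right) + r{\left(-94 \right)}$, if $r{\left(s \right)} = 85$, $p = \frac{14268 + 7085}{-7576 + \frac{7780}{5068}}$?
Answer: $\frac{56354421874}{9596847} \approx 5872.2$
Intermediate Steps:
$p = - \frac{27054251}{9596847}$ ($p = \frac{21353}{-7576 + 7780 \cdot \frac{1}{5068}} = \frac{21353}{-7576 + \frac{1945}{1267}} = \frac{21353}{- \frac{9596847}{1267}} = 21353 \left(- \frac{1267}{9596847}\right) = - \frac{27054251}{9596847} \approx -2.8191$)
$\left(5790 + p\right) + r{\left(-94 \right)} = \left(5790 - \frac{27054251}{9596847}\right) + 85 = \frac{55538689879}{9596847} + 85 = \frac{56354421874}{9596847}$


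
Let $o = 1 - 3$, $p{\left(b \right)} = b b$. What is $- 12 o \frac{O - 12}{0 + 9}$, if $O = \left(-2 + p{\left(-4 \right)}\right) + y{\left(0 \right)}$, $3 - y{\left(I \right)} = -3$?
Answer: $\frac{64}{3} \approx 21.333$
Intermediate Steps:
$y{\left(I \right)} = 6$ ($y{\left(I \right)} = 3 - -3 = 3 + 3 = 6$)
$p{\left(b \right)} = b^{2}$
$O = 20$ ($O = \left(-2 + \left(-4\right)^{2}\right) + 6 = \left(-2 + 16\right) + 6 = 14 + 6 = 20$)
$o = -2$ ($o = 1 - 3 = -2$)
$- 12 o \frac{O - 12}{0 + 9} = \left(-12\right) \left(-2\right) \frac{20 - 12}{0 + 9} = 24 \cdot \frac{8}{9} = \frac{64}{3}$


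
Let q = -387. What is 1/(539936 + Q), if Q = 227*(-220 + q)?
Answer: 1/402147 ≈ 2.4867e-6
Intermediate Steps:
Q = -137789 (Q = 227*(-220 - 387) = 227*(-607) = -137789)
1/(539936 + Q) = 1/(539936 - 137789) = 1/402147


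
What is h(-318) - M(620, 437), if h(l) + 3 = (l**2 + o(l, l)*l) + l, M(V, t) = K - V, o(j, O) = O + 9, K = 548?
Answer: 199137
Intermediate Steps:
o(j, O) = 9 + O
M(V, t) = 548 - V
h(l) = -3 + l + l**2 + l*(9 + l) (h(l) = -3 + ((l**2 + (9 + l)*l) + l) = -3 + ((l**2 + l*(9 + l)) + l) = -3 + (l + l**2 + l*(9 + l)) = -3 + l + l**2 + l*(9 + l))
h(-318) - M(620, 437) = (-3 + 2*(-318)**2 + 10*(-318)) - (548 - 1*620) = (-3 + 2*101124 - 3180) - (548 - 620) = (-3 + 202248 - 3180) - 1*(-72) = 199065 + 72 = 199137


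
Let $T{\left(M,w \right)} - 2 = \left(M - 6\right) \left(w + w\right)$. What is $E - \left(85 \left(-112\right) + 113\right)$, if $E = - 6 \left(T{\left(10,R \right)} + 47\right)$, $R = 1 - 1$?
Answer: $9113$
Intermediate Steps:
$R = 0$ ($R = 1 - 1 = 0$)
$T{\left(M,w \right)} = 2 + 2 w \left(-6 + M\right)$ ($T{\left(M,w \right)} = 2 + \left(M - 6\right) \left(w + w\right) = 2 + \left(-6 + M\right) 2 w = 2 + 2 w \left(-6 + M\right)$)
$E = -294$ ($E = - 6 \left(\left(2 - 0 + 2 \cdot 10 \cdot 0\right) + 47\right) = - 6 \left(\left(2 + 0 + 0\right) + 47\right) = - 6 \left(2 + 47\right) = \left(-6\right) 49 = -294$)
$E - \left(85 \left(-112\right) + 113\right) = -294 - \left(85 \left(-112\right) + 113\right) = -294 - \left(-9520 + 113\right) = -294 - -9407 = -294 + 9407 = 9113$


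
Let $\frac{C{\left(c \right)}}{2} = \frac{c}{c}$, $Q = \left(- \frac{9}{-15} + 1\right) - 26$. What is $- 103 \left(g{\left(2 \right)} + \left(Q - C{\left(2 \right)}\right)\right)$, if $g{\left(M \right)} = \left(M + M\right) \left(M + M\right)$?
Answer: $\frac{5356}{5} \approx 1071.2$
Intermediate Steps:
$Q = - \frac{122}{5}$ ($Q = \left(\left(-9\right) \left(- \frac{1}{15}\right) + 1\right) - 26 = \left(\frac{3}{5} + 1\right) - 26 = \frac{8}{5} - 26 = - \frac{122}{5} \approx -24.4$)
$C{\left(c \right)} = 2$ ($C{\left(c \right)} = 2 \frac{c}{c} = 2 \cdot 1 = 2$)
$g{\left(M \right)} = 4 M^{2}$ ($g{\left(M \right)} = 2 M 2 M = 4 M^{2}$)
$- 103 \left(g{\left(2 \right)} + \left(Q - C{\left(2 \right)}\right)\right) = - 103 \left(4 \cdot 2^{2} - \frac{132}{5}\right) = - 103 \left(4 \cdot 4 - \frac{132}{5}\right) = - 103 \left(16 - \frac{132}{5}\right) = \left(-103\right) \left(- \frac{52}{5}\right) = \frac{5356}{5}$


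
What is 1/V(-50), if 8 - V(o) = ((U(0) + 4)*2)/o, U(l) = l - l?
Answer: 25/204 ≈ 0.12255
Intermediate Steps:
U(l) = 0
V(o) = 8 - 8/o (V(o) = 8 - (0 + 4)*2/o = 8 - 4*2/o = 8 - 8/o)
1/V(-50) = 1/(8 - 8/(-50)) = 1/(8 - 8*(-1/50)) = 1/(8 + 4/25) = 1/(204/25) = 25/204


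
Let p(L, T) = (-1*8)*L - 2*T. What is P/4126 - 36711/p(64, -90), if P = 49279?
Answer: 83915107/684916 ≈ 122.52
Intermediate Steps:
p(L, T) = -8*L - 2*T
P/4126 - 36711/p(64, -90) = 49279/4126 - 36711/(-8*64 - 2*(-90)) = 49279*(1/4126) - 36711/(-512 + 180) = 49279/4126 - 36711/(-332) = 49279/4126 - 36711*(-1/332) = 49279/4126 + 36711/332 = 83915107/684916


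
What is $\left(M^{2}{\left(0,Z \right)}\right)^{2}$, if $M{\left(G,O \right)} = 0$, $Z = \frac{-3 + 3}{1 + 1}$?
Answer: $0$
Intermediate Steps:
$Z = 0$ ($Z = \frac{0}{2} = 0 \cdot \frac{1}{2} = 0$)
$\left(M^{2}{\left(0,Z \right)}\right)^{2} = \left(0^{2}\right)^{2} = 0^{2} = 0$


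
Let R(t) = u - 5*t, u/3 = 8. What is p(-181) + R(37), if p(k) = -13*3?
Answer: -200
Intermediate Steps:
u = 24 (u = 3*8 = 24)
R(t) = 24 - 5*t
p(k) = -39
p(-181) + R(37) = -39 + (24 - 5*37) = -39 + (24 - 185) = -39 - 161 = -200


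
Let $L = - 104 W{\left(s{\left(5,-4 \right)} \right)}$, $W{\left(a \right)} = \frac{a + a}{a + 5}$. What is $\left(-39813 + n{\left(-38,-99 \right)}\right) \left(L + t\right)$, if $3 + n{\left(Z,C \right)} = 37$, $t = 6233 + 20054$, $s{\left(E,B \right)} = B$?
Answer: $-1078766701$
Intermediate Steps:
$t = 26287$
$W{\left(a \right)} = \frac{2 a}{5 + a}$
$n{\left(Z,C \right)} = 34$ ($n{\left(Z,C \right)} = -3 + 37 = 34$)
$L = 832$ ($L = - 104 \cdot 2 \left(-4\right) \frac{1}{5 - 4} = - 104 \cdot 2 \left(-4\right) 1^{-1} = - 104 \cdot 2 \left(-4\right) 1 = \left(-104\right) \left(-8\right) = 832$)
$\left(-39813 + n{\left(-38,-99 \right)}\right) \left(L + t\right) = \left(-39813 + 34\right) \left(832 + 26287\right) = \left(-39779\right) 27119 = -1078766701$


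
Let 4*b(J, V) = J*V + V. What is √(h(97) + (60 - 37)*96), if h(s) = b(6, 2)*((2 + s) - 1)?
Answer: √2551 ≈ 50.507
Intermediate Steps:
b(J, V) = V/4 + J*V/4 (b(J, V) = (J*V + V)/4 = (V + J*V)/4 = V/4 + J*V/4)
h(s) = 7/2 + 7*s/2 (h(s) = ((¼)*2*(1 + 6))*((2 + s) - 1) = ((¼)*2*7)*(1 + s) = 7*(1 + s)/2 = 7/2 + 7*s/2)
√(h(97) + (60 - 37)*96) = √((7/2 + (7/2)*97) + (60 - 37)*96) = √((7/2 + 679/2) + 23*96) = √(343 + 2208) = √2551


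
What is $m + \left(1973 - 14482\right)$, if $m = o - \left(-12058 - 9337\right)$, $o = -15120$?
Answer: $-6234$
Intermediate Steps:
$m = 6275$ ($m = -15120 - \left(-12058 - 9337\right) = -15120 - -21395 = -15120 + 21395 = 6275$)
$m + \left(1973 - 14482\right) = 6275 + \left(1973 - 14482\right) = 6275 - 12509 = -6234$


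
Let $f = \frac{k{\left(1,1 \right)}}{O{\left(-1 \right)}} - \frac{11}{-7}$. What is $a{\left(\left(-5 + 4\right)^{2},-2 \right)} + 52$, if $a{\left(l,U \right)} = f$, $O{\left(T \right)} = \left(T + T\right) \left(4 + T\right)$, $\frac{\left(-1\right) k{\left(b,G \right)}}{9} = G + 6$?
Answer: $\frac{897}{14} \approx 64.071$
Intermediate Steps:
$k{\left(b,G \right)} = -54 - 9 G$ ($k{\left(b,G \right)} = - 9 \left(G + 6\right) = - 9 \left(6 + G\right) = -54 - 9 G$)
$O{\left(T \right)} = 2 T \left(4 + T\right)$
$f = \frac{169}{14}$ ($f = \frac{-54 - 9}{2 \left(-1\right) \left(4 - 1\right)} - \frac{11}{-7} = \frac{-54 - 9}{2 \left(-1\right) 3} - - \frac{11}{7} = - \frac{63}{-6} + \frac{11}{7} = \left(-63\right) \left(- \frac{1}{6}\right) + \frac{11}{7} = \frac{21}{2} + \frac{11}{7} = \frac{169}{14} \approx 12.071$)
$a{\left(l,U \right)} = \frac{169}{14}$
$a{\left(\left(-5 + 4\right)^{2},-2 \right)} + 52 = \frac{169}{14} + 52 = \frac{897}{14}$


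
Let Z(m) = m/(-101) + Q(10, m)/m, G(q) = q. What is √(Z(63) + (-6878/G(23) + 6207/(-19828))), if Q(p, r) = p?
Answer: I*√70129006605408912287/483634662 ≈ 17.315*I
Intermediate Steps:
Z(m) = 10/m - m/101 (Z(m) = m/(-101) + 10/m = m*(-1/101) + 10/m = -m/101 + 10/m = 10/m - m/101)
√(Z(63) + (-6878/G(23) + 6207/(-19828))) = √((10/63 - 1/101*63) + (-6878/23 + 6207/(-19828))) = √((10*(1/63) - 63/101) + (-6878*1/23 + 6207*(-1/19828))) = √((10/63 - 63/101) + (-6878/23 - 6207/19828)) = √(-2959/6363 - 136519745/456044) = √(-870024571631/2901807972) = I*√70129006605408912287/483634662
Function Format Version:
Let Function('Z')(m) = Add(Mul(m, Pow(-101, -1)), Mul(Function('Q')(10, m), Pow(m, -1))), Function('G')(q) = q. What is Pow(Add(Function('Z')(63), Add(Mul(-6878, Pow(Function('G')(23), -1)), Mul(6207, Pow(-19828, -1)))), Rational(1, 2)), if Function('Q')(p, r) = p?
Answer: Mul(Rational(1, 483634662), I, Pow(70129006605408912287, Rational(1, 2))) ≈ Mul(17.315, I)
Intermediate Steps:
Function('Z')(m) = Add(Mul(10, Pow(m, -1)), Mul(Rational(-1, 101), m)) (Function('Z')(m) = Add(Mul(m, Pow(-101, -1)), Mul(10, Pow(m, -1))) = Add(Mul(m, Rational(-1, 101)), Mul(10, Pow(m, -1))) = Add(Mul(Rational(-1, 101), m), Mul(10, Pow(m, -1))) = Add(Mul(10, Pow(m, -1)), Mul(Rational(-1, 101), m)))
Pow(Add(Function('Z')(63), Add(Mul(-6878, Pow(Function('G')(23), -1)), Mul(6207, Pow(-19828, -1)))), Rational(1, 2)) = Pow(Add(Add(Mul(10, Pow(63, -1)), Mul(Rational(-1, 101), 63)), Add(Mul(-6878, Pow(23, -1)), Mul(6207, Pow(-19828, -1)))), Rational(1, 2)) = Pow(Add(Add(Mul(10, Rational(1, 63)), Rational(-63, 101)), Add(Mul(-6878, Rational(1, 23)), Mul(6207, Rational(-1, 19828)))), Rational(1, 2)) = Pow(Add(Add(Rational(10, 63), Rational(-63, 101)), Add(Rational(-6878, 23), Rational(-6207, 19828))), Rational(1, 2)) = Pow(Add(Rational(-2959, 6363), Rational(-136519745, 456044)), Rational(1, 2)) = Pow(Rational(-870024571631, 2901807972), Rational(1, 2)) = Mul(Rational(1, 483634662), I, Pow(70129006605408912287, Rational(1, 2)))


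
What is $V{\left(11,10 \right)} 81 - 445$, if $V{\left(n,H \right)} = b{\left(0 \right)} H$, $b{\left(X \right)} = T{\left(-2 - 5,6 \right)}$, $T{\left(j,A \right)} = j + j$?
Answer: $-11785$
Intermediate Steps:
$T{\left(j,A \right)} = 2 j$
$b{\left(X \right)} = -14$ ($b{\left(X \right)} = 2 \left(-2 - 5\right) = 2 \left(-7\right) = -14$)
$V{\left(n,H \right)} = - 14 H$
$V{\left(11,10 \right)} 81 - 445 = \left(-14\right) 10 \cdot 81 - 445 = \left(-140\right) 81 - 445 = -11340 - 445 = -11785$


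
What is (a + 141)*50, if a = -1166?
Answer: -51250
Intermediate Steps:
(a + 141)*50 = (-1166 + 141)*50 = -1025*50 = -51250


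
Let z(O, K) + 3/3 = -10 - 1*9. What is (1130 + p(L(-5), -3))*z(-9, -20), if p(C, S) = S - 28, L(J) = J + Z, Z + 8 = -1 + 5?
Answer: -21980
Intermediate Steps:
Z = -4 (Z = -8 + (-1 + 5) = -8 + 4 = -4)
L(J) = -4 + J (L(J) = J - 4 = -4 + J)
z(O, K) = -20 (z(O, K) = -1 + (-10 - 1*9) = -1 + (-10 - 9) = -1 - 19 = -20)
p(C, S) = -28 + S
(1130 + p(L(-5), -3))*z(-9, -20) = (1130 + (-28 - 3))*(-20) = (1130 - 31)*(-20) = 1099*(-20) = -21980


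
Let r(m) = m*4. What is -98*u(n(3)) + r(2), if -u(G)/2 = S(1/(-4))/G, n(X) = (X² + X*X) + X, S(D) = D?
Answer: 17/3 ≈ 5.6667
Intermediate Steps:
r(m) = 4*m
n(X) = X + 2*X² (n(X) = (X² + X²) + X = 2*X² + X = X + 2*X²)
u(G) = 1/(2*G) (u(G) = -2/((-4)*G) = -(-1)/(2*G) = 1/(2*G))
-98*u(n(3)) + r(2) = -49/(3*(1 + 2*3)) + 4*2 = -49/(3*(1 + 6)) + 8 = -49/(3*7) + 8 = -49/21 + 8 = -98*1/42 + 8 = -7/3 + 8 = 17/3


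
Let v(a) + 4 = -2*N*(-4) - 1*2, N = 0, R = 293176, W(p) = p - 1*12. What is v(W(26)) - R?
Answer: -293182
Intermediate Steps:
W(p) = -12 + p (W(p) = p - 12 = -12 + p)
v(a) = -6 (v(a) = -4 + (-2*0*(-4) - 1*2) = -4 + (0*(-4) - 2) = -4 + (0 - 2) = -4 - 2 = -6)
v(W(26)) - R = -6 - 1*293176 = -6 - 293176 = -293182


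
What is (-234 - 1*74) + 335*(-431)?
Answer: -144693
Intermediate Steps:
(-234 - 1*74) + 335*(-431) = (-234 - 74) - 144385 = -308 - 144385 = -144693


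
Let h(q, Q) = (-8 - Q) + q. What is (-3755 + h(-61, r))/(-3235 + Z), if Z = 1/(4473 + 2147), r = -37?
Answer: 25069940/21415699 ≈ 1.1706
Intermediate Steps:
h(q, Q) = -8 + q - Q
Z = 1/6620 ≈ 0.00015106
(-3755 + h(-61, r))/(-3235 + Z) = (-3755 + (-8 - 61 - 1*(-37)))/(-3235 + 1/6620) = (-3755 + (-8 - 61 + 37))/(-21415699/6620) = (-3755 - 32)*(-6620/21415699) = -3787*(-6620/21415699) = 25069940/21415699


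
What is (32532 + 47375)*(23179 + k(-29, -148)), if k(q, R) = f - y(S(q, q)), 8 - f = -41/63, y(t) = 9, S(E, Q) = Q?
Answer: 116684596285/63 ≈ 1.8521e+9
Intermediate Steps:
f = 545/63 (f = 8 - (-41)/63 = 8 - 1*(-41/63) = 8 + 41/63 = 545/63 ≈ 8.6508)
k(q, R) = -22/63 (k(q, R) = 545/63 - 1*9 = 545/63 - 9 = -22/63)
(32532 + 47375)*(23179 + k(-29, -148)) = (32532 + 47375)*(23179 - 22/63) = 79907*(1460255/63) = 116684596285/63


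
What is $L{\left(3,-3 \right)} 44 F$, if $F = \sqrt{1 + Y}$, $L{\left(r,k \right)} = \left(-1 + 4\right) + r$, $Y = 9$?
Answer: $264 \sqrt{10} \approx 834.84$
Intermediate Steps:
$L{\left(r,k \right)} = 3 + r$
$F = \sqrt{10}$ ($F = \sqrt{1 + 9} = \sqrt{10} \approx 3.1623$)
$L{\left(3,-3 \right)} 44 F = \left(3 + 3\right) 44 \sqrt{10} = 6 \cdot 44 \sqrt{10} = 264 \sqrt{10}$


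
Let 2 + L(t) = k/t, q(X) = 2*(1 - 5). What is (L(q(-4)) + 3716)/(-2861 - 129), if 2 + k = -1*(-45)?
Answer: -29669/23920 ≈ -1.2403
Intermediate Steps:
q(X) = -8 (q(X) = 2*(-4) = -8)
k = 43 (k = -2 - 1*(-45) = -2 + 45 = 43)
L(t) = -2 + 43/t
(L(q(-4)) + 3716)/(-2861 - 129) = ((-2 + 43/(-8)) + 3716)/(-2861 - 129) = ((-2 + 43*(-⅛)) + 3716)/(-2990) = ((-2 - 43/8) + 3716)*(-1/2990) = (-59/8 + 3716)*(-1/2990) = (29669/8)*(-1/2990) = -29669/23920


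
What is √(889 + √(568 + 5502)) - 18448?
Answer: -18448 + √(889 + √6070) ≈ -18417.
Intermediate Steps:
√(889 + √(568 + 5502)) - 18448 = √(889 + √6070) - 18448 = -18448 + √(889 + √6070)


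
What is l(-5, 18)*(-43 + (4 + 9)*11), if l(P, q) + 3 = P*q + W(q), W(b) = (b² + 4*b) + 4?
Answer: 30700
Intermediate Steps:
W(b) = 4 + b² + 4*b
l(P, q) = 1 + q² + 4*q + P*q (l(P, q) = -3 + (P*q + (4 + q² + 4*q)) = -3 + (4 + q² + 4*q + P*q) = 1 + q² + 4*q + P*q)
l(-5, 18)*(-43 + (4 + 9)*11) = (1 + 18² + 4*18 - 5*18)*(-43 + (4 + 9)*11) = (1 + 324 + 72 - 90)*(-43 + 13*11) = 307*(-43 + 143) = 307*100 = 30700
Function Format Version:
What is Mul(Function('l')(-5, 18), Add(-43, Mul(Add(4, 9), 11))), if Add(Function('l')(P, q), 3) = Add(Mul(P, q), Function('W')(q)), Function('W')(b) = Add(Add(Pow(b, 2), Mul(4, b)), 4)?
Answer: 30700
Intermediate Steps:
Function('W')(b) = Add(4, Pow(b, 2), Mul(4, b))
Function('l')(P, q) = Add(1, Pow(q, 2), Mul(4, q), Mul(P, q)) (Function('l')(P, q) = Add(-3, Add(Mul(P, q), Add(4, Pow(q, 2), Mul(4, q)))) = Add(-3, Add(4, Pow(q, 2), Mul(4, q), Mul(P, q))) = Add(1, Pow(q, 2), Mul(4, q), Mul(P, q)))
Mul(Function('l')(-5, 18), Add(-43, Mul(Add(4, 9), 11))) = Mul(Add(1, Pow(18, 2), Mul(4, 18), Mul(-5, 18)), Add(-43, Mul(Add(4, 9), 11))) = Mul(Add(1, 324, 72, -90), Add(-43, Mul(13, 11))) = Mul(307, Add(-43, 143)) = Mul(307, 100) = 30700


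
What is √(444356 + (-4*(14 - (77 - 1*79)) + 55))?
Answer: √444347 ≈ 666.59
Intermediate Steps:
√(444356 + (-4*(14 - (77 - 1*79)) + 55)) = √(444356 + (-4*(14 - (77 - 79)) + 55)) = √(444356 + (-4*(14 - 1*(-2)) + 55)) = √(444356 + (-4*(14 + 2) + 55)) = √(444356 + (-4*16 + 55)) = √(444356 + (-64 + 55)) = √(444356 - 9) = √444347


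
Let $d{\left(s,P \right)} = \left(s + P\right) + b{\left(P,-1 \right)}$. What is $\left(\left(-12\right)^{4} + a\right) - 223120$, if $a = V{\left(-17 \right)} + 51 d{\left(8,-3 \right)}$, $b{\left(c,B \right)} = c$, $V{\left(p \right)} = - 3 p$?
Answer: $-202231$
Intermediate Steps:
$d{\left(s,P \right)} = s + 2 P$ ($d{\left(s,P \right)} = \left(s + P\right) + P = \left(P + s\right) + P = s + 2 P$)
$a = 153$ ($a = \left(-3\right) \left(-17\right) + 51 \left(8 + 2 \left(-3\right)\right) = 51 + 51 \left(8 - 6\right) = 51 + 51 \cdot 2 = 51 + 102 = 153$)
$\left(\left(-12\right)^{4} + a\right) - 223120 = \left(\left(-12\right)^{4} + 153\right) - 223120 = \left(20736 + 153\right) - 223120 = 20889 - 223120 = -202231$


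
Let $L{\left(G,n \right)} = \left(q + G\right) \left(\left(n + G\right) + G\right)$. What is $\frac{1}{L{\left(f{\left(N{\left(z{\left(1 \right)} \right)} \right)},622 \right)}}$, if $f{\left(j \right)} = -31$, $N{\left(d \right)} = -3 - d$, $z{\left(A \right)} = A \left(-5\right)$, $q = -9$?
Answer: $- \frac{1}{22400} \approx -4.4643 \cdot 10^{-5}$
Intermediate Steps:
$z{\left(A \right)} = - 5 A$
$L{\left(G,n \right)} = \left(-9 + G\right) \left(n + 2 G\right)$ ($L{\left(G,n \right)} = \left(-9 + G\right) \left(\left(n + G\right) + G\right) = \left(-9 + G\right) \left(\left(G + n\right) + G\right) = \left(-9 + G\right) \left(n + 2 G\right)$)
$\frac{1}{L{\left(f{\left(N{\left(z{\left(1 \right)} \right)} \right)},622 \right)}} = \frac{1}{\left(-18\right) \left(-31\right) - 5598 + 2 \left(-31\right)^{2} - 19282} = \frac{1}{558 - 5598 + 2 \cdot 961 - 19282} = \frac{1}{558 - 5598 + 1922 - 19282} = \frac{1}{-22400} = - \frac{1}{22400}$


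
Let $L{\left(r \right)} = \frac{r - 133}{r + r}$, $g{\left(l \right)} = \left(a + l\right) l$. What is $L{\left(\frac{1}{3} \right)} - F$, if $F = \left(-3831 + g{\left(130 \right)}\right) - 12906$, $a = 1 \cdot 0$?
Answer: $-362$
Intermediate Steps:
$a = 0$
$g{\left(l \right)} = l^{2}$ ($g{\left(l \right)} = \left(0 + l\right) l = l l = l^{2}$)
$F = 163$ ($F = \left(-3831 + 130^{2}\right) - 12906 = \left(-3831 + 16900\right) - 12906 = 13069 - 12906 = 163$)
$L{\left(r \right)} = \frac{-133 + r}{2 r}$
$L{\left(\frac{1}{3} \right)} - F = \frac{-133 + \frac{1}{3}}{2 \cdot \frac{1}{3}} - 163 = \frac{\frac{1}{\frac{1}{3}} \left(-133 + \frac{1}{3}\right)}{2} - 163 = \frac{1}{2} \cdot 3 \left(- \frac{398}{3}\right) - 163 = -199 - 163 = -362$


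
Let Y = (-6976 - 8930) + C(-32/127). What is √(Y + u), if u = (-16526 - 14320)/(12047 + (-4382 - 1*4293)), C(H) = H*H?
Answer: I*√81075383875618/71374 ≈ 126.16*I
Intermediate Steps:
C(H) = H²
u = -5141/562 (u = -30846/(12047 + (-4382 - 4293)) = -30846/(12047 - 8675) = -30846/3372 = -30846*1/3372 = -5141/562 ≈ -9.1477)
Y = -256546850/16129 (Y = (-6976 - 8930) + (-32/127)² = -15906 + (-32*1/127)² = -15906 + (-32/127)² = -15906 + 1024/16129 = -256546850/16129 ≈ -15906.)
√(Y + u) = √(-256546850/16129 - 5141/562) = √(-144262248889/9064498) = I*√81075383875618/71374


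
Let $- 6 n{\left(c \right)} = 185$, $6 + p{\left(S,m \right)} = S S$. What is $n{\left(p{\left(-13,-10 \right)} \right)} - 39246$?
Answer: $- \frac{235661}{6} \approx -39277.0$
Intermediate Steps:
$p{\left(S,m \right)} = -6 + S^{2}$ ($p{\left(S,m \right)} = -6 + S S = -6 + S^{2}$)
$n{\left(c \right)} = - \frac{185}{6}$ ($n{\left(c \right)} = \left(- \frac{1}{6}\right) 185 = - \frac{185}{6}$)
$n{\left(p{\left(-13,-10 \right)} \right)} - 39246 = - \frac{185}{6} - 39246 = - \frac{235661}{6}$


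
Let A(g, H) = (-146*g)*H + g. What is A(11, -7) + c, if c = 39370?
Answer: 50623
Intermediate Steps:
A(g, H) = g - 146*H*g (A(g, H) = -146*H*g + g = g - 146*H*g)
A(11, -7) + c = 11*(1 - 146*(-7)) + 39370 = 11*(1 + 1022) + 39370 = 11*1023 + 39370 = 11253 + 39370 = 50623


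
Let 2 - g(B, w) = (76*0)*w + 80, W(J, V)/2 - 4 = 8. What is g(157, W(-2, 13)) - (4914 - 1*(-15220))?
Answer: -20212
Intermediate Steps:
W(J, V) = 24 (W(J, V) = 8 + 2*8 = 8 + 16 = 24)
g(B, w) = -78 (g(B, w) = 2 - ((76*0)*w + 80) = 2 - (0*w + 80) = 2 - (0 + 80) = 2 - 1*80 = 2 - 80 = -78)
g(157, W(-2, 13)) - (4914 - 1*(-15220)) = -78 - (4914 - 1*(-15220)) = -78 - (4914 + 15220) = -78 - 1*20134 = -78 - 20134 = -20212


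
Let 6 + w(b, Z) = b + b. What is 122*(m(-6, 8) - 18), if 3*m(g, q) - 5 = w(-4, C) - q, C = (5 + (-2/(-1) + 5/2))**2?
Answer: -8662/3 ≈ -2887.3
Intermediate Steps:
C = 361/4 (C = (5 + (-2*(-1) + 5*(1/2)))**2 = (5 + (2 + 5/2))**2 = (5 + 9/2)**2 = (19/2)**2 = 361/4 ≈ 90.250)
w(b, Z) = -6 + 2*b (w(b, Z) = -6 + (b + b) = -6 + 2*b)
m(g, q) = -3 - q/3 (m(g, q) = 5/3 + ((-6 + 2*(-4)) - q)/3 = 5/3 + ((-6 - 8) - q)/3 = 5/3 + (-14 - q)/3 = 5/3 + (-14/3 - q/3) = -3 - q/3)
122*(m(-6, 8) - 18) = 122*((-3 - 1/3*8) - 18) = 122*((-3 - 8/3) - 18) = 122*(-17/3 - 18) = 122*(-71/3) = -8662/3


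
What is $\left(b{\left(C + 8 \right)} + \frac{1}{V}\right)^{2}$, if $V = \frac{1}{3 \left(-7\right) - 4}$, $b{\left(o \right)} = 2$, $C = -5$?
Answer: $529$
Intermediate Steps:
$V = - \frac{1}{25}$ ($V = \frac{1}{-21 - 4} = \frac{1}{-25} = - \frac{1}{25} \approx -0.04$)
$\left(b{\left(C + 8 \right)} + \frac{1}{V}\right)^{2} = \left(2 + \frac{1}{- \frac{1}{25}}\right)^{2} = \left(2 - 25\right)^{2} = \left(-23\right)^{2} = 529$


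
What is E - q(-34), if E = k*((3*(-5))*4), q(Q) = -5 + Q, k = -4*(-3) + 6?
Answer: -1041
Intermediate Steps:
k = 18 (k = 12 + 6 = 18)
E = -1080 (E = 18*((3*(-5))*4) = 18*(-15*4) = 18*(-60) = -1080)
E - q(-34) = -1080 - (-5 - 34) = -1080 - 1*(-39) = -1080 + 39 = -1041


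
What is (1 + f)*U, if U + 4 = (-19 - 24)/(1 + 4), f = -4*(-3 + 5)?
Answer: 441/5 ≈ 88.200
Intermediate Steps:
f = -8 (f = -4*2 = -8)
U = -63/5 (U = -4 + (-19 - 24)/(1 + 4) = -4 - 43/5 = -63/5 ≈ -12.600)
(1 + f)*U = (1 - 8)*(-63/5) = -7*(-63/5) = 441/5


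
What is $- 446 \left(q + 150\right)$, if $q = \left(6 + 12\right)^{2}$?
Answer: $-211404$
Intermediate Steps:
$q = 324$ ($q = 18^{2} = 324$)
$- 446 \left(q + 150\right) = - 446 \left(324 + 150\right) = \left(-446\right) 474 = -211404$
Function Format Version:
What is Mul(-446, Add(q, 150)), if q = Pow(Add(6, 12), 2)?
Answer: -211404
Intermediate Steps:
q = 324 (q = Pow(18, 2) = 324)
Mul(-446, Add(q, 150)) = Mul(-446, Add(324, 150)) = Mul(-446, 474) = -211404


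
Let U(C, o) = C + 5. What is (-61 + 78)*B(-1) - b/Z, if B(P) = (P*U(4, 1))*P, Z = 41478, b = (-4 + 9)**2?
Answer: 6346109/41478 ≈ 153.00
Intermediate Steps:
b = 25 (b = 5**2 = 25)
U(C, o) = 5 + C
B(P) = 9*P**2 (B(P) = (P*(5 + 4))*P = (P*9)*P = (9*P)*P = 9*P**2)
(-61 + 78)*B(-1) - b/Z = (-61 + 78)*(9*(-1)**2) - 25/41478 = 17*(9*1) - 25/41478 = 17*9 - 1*25/41478 = 153 - 25/41478 = 6346109/41478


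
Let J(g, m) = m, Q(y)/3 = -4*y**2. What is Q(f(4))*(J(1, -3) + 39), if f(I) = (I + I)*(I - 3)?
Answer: -27648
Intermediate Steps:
f(I) = 2*I*(-3 + I) (f(I) = (2*I)*(-3 + I) = 2*I*(-3 + I))
Q(y) = -12*y**2 (Q(y) = 3*(-4*y**2) = -12*y**2)
Q(f(4))*(J(1, -3) + 39) = (-12*64*(-3 + 4)**2)*(-3 + 39) = -12*(2*4*1)**2*36 = -12*8**2*36 = -12*64*36 = -768*36 = -27648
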